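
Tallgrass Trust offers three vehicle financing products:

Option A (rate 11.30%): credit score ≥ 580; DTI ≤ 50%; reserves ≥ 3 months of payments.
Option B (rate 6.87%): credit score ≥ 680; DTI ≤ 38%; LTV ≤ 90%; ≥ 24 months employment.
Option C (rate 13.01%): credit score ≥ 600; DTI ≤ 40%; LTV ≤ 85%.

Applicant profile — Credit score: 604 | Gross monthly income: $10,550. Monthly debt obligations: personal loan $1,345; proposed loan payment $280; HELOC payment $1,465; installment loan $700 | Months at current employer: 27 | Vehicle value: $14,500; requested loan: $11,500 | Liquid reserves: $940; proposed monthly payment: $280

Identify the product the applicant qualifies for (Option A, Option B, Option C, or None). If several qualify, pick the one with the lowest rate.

Option A

Total debts = (1,345 + 280 + 1,465 + 700) = 3,790; DTI = 3,790/10,550 = 35.9%.
LTV = 11,500/14,500 = 79.3%.
Reserves = 940/280 = 3.4 months.
Option A: score 604 ≥ 580; DTI 35.9% ≤ 50%; reserves 3.4 ≥ 3 mo → qualifies.
Option B: score 604 < 680; DTI 35.9% ≤ 38%; LTV 79.3% ≤ 90%; employment 27 ≥ 24 mo → does not qualify.
Option C: score 604 ≥ 600; DTI 35.9% ≤ 40%; LTV 79.3% ≤ 85% → qualifies.
Qualifying: Option A, Option C. Lowest rate is 11.30% → Option A.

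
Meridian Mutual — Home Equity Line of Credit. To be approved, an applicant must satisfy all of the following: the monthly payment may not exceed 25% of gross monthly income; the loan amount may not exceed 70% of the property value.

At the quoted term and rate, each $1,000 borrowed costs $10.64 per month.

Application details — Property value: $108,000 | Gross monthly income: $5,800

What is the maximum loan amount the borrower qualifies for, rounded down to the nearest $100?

Payment cap: 25% × $5,800 = $1,450/month.
At $10.64 per $1,000, that supports 1,450/10.64 × 1,000 ≈ $136,278 → $136,200.
LTV cap: 70% × $108,000 = $75,600 → $75,600.
Binding constraint: loan-to-value.

$75,600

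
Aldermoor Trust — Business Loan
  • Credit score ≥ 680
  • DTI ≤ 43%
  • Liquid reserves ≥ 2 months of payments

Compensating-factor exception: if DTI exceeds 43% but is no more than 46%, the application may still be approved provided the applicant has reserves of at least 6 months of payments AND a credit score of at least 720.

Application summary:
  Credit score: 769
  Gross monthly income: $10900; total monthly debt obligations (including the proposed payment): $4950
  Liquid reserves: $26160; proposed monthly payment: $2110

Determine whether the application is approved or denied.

Approved

Credit score 769 ≥ 680 (meets base)
DTI: 4,950 ÷ 10,900 = 45.4%, over the 43% base limit.
Liquid reserves cover 26,160/2,110 = 12.4 months — ≥ 2 required
45.4% falls in the override range (43%–46%), so the compensating-factor test applies.
Override check — reserves: 12.4 mo (ok); score: 769 (ok).
Both override conditions satisfied; DTI exception granted.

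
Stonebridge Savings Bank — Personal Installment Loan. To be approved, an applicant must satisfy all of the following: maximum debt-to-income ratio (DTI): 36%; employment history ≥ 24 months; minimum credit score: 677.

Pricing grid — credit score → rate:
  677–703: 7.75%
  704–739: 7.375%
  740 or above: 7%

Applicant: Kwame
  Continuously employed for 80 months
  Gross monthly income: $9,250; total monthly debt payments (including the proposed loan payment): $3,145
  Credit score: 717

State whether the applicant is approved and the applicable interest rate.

Credit score 717 ≥ 677 (meets minimum)
Employment 80 ≥ 24 months
DTI = 3,145/9,250 = 34% ≤ 36%
All requirements met. Score 717 falls in the 704–739 tier → 7.375%.

Approved at 7.375%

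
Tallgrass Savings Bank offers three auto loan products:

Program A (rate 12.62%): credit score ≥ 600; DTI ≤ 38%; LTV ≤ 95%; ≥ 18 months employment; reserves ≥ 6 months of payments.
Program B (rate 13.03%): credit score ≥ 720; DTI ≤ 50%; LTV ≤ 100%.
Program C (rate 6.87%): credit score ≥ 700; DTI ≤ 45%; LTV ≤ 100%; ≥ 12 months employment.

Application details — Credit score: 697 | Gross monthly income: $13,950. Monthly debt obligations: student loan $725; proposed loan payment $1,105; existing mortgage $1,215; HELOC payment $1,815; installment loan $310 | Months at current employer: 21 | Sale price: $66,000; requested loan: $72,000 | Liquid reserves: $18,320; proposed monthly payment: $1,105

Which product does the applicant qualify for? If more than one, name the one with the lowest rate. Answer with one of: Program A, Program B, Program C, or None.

Total debts = (725 + 1,105 + 1,215 + 1,815 + 310) = 5,170; DTI = 5,170/13,950 = 37.1%.
LTV = 72,000/66,000 = 109.1%.
Reserves = 18,320/1,105 = 16.6 months.
Program A: score 697 ≥ 600; DTI 37.1% ≤ 38%; LTV 109.1% > 95%; employment 21 ≥ 18 mo; reserves 16.6 ≥ 6 mo → does not qualify.
Program B: score 697 < 720; DTI 37.1% ≤ 50%; LTV 109.1% > 100% → does not qualify.
Program C: score 697 < 700; DTI 37.1% ≤ 45%; LTV 109.1% > 100%; employment 21 ≥ 12 mo → does not qualify.

None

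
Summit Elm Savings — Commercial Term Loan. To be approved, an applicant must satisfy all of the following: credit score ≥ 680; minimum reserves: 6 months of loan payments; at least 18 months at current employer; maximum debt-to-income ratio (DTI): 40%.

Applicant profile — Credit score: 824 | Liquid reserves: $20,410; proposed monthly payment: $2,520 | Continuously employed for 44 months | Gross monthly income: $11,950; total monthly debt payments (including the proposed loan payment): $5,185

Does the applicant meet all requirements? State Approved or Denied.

Credit score 824 ≥ 680 (meets)
Reserves = 20,410/2,520 = 8.1 months ≥ 6
Employment 44 ≥ 18 months
Debt-to-income = 5,185/11,950 = 43.4% — over 40% limit
Fails on DTI.

Denied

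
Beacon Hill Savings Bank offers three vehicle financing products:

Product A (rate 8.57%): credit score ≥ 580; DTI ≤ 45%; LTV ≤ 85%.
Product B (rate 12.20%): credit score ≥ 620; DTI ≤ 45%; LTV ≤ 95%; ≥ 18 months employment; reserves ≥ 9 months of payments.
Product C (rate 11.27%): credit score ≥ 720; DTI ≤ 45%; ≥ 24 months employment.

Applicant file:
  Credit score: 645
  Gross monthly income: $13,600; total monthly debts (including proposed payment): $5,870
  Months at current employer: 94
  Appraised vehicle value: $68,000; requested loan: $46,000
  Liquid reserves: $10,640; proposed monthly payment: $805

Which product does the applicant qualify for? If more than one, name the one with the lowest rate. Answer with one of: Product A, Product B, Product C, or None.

Product A

DTI = 5,870/13,600 = 43.2%.
LTV = 46,000/68,000 = 67.6%.
Reserves = 10,640/805 = 13.2 months.
Product A: score 645 ≥ 580; DTI 43.2% ≤ 45%; LTV 67.6% ≤ 85% → qualifies.
Product B: score 645 ≥ 620; DTI 43.2% ≤ 45%; LTV 67.6% ≤ 95%; employment 94 ≥ 18 mo; reserves 13.2 ≥ 9 mo → qualifies.
Product C: score 645 < 720; DTI 43.2% ≤ 45%; employment 94 ≥ 24 mo → does not qualify.
Qualifying: Product A, Product B. Lowest rate is 8.57% → Product A.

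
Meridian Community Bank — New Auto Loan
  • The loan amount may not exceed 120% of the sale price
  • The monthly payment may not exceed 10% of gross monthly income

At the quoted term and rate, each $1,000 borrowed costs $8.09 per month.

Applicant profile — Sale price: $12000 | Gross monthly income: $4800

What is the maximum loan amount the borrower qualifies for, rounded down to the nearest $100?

$14,400

Payment cap: 10% × $4,800 = $480/month.
At $8.09 per $1,000, that supports 480/8.09 × 1,000 ≈ $59,332 → $59,300.
LTV cap: 120% × $12,000 = $14,400 → $14,400.
Binding constraint: loan-to-value.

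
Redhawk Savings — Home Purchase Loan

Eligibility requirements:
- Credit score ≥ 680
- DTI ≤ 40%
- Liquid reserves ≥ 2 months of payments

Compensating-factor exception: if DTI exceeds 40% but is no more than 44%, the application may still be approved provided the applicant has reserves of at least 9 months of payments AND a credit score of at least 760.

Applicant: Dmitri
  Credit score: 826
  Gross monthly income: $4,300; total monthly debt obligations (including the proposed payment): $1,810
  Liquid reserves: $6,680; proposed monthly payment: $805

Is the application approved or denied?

Credit score 826 ≥ 680 (meets base)
DTI: 1,810 ÷ 4,300 = 42.1%, over the 40% base limit.
Reserves: 6,680 ÷ 805 = 8.3 months (meets 2-month minimum)
DTI 42.1% is within the 40%–44% exception band; checking compensating factors.
Override check — reserves: 8.3 mo (short of 9); score: 826 (ok).
Override conditions not both satisfied; exception does not apply.

Denied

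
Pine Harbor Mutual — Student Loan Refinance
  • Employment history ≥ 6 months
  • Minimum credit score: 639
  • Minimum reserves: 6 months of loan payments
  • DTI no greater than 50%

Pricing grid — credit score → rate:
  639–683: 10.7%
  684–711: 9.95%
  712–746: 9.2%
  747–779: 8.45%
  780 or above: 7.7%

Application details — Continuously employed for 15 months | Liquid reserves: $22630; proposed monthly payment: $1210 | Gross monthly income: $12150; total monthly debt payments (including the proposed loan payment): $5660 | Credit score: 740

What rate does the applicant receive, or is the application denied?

Credit score 740 ≥ 639 (meets minimum)
DTI: 5,660 ÷ 12,150 = 46.6%, within the 50% cap
Liquid reserves cover 22,630/1,210 = 18.7 months — ≥ 6 required
Employment 15 ≥ 6 months
All requirements met. Score 740 falls in the 712–746 tier → 9.2%.

Approved at 9.2%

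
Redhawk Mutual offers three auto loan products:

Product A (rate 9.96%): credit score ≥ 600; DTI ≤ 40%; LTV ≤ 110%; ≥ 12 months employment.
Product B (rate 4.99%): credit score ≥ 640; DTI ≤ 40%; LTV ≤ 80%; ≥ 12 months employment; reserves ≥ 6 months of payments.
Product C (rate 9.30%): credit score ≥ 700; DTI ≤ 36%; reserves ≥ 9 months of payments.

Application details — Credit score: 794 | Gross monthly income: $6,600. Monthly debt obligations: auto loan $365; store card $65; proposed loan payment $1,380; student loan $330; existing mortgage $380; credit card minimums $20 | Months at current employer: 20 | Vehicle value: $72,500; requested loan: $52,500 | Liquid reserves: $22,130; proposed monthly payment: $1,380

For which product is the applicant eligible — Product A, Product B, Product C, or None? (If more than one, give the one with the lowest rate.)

Product B

Total debts = (365 + 65 + 1,380 + 330 + 380 + 20) = 2,540; DTI = 2,540/6,600 = 38.5%.
LTV = 52,500/72,500 = 72.4%.
Reserves = 22,130/1,380 = 16.0 months.
Product A: score 794 ≥ 600; DTI 38.5% ≤ 40%; LTV 72.4% ≤ 110%; employment 20 ≥ 12 mo → qualifies.
Product B: score 794 ≥ 640; DTI 38.5% ≤ 40%; LTV 72.4% ≤ 80%; employment 20 ≥ 12 mo; reserves 16.0 ≥ 6 mo → qualifies.
Product C: score 794 ≥ 700; DTI 38.5% > 36%; reserves 16.0 ≥ 9 mo → does not qualify.
Qualifying: Product A, Product B. Lowest rate is 4.99% → Product B.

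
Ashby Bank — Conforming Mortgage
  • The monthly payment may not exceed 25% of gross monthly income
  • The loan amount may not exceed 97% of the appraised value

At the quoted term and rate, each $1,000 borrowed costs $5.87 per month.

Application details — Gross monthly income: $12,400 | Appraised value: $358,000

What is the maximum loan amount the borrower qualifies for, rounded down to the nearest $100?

Payment cap: 25% × $12,400 = $3,100/month.
At $5.87 per $1,000, that supports 3,100/5.87 × 1,000 ≈ $528,109 → $528,100.
LTV cap: 97% × $358,000 = $347,260 → $347,200.
Binding constraint: loan-to-value.

$347,200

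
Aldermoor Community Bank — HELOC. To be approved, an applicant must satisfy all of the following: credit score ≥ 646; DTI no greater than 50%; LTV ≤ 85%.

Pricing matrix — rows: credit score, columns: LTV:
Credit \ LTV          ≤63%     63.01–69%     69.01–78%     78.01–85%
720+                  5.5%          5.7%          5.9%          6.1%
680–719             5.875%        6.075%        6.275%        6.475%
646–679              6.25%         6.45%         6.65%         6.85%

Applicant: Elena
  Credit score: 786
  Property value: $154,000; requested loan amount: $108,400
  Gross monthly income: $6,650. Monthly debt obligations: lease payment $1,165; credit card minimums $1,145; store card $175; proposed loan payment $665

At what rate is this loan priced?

5.9%

Credit score 786 ≥ 646; Total monthly debts = (1,165 + 1,145 + 175 + 665) = 3,150. DTI: 3,150 ÷ 6,650 = 47.4%, within the 50% cap
Loan-to-value = 108,400/154,000 = 70.4% — pass (85% max)
Row: 786 falls in 720+. Column: 70.4% falls in 69.01–78%. Rate = 5.9%.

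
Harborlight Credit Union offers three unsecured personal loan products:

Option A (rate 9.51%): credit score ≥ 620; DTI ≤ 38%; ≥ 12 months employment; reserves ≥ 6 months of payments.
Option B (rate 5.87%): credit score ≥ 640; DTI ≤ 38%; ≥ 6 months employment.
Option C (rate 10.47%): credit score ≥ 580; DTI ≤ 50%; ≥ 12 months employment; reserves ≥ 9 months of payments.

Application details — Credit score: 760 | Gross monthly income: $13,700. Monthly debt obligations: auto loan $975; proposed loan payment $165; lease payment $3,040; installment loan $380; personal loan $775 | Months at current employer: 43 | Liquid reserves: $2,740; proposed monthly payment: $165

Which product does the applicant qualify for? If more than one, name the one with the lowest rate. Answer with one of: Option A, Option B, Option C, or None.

Total debts = (975 + 165 + 3,040 + 380 + 775) = 5,335; DTI = 5,335/13,700 = 38.9%.
Reserves = 2,740/165 = 16.6 months.
Option A: score 760 ≥ 620; DTI 38.9% > 38%; employment 43 ≥ 12 mo; reserves 16.6 ≥ 6 mo → does not qualify.
Option B: score 760 ≥ 640; DTI 38.9% > 38%; employment 43 ≥ 6 mo → does not qualify.
Option C: score 760 ≥ 580; DTI 38.9% ≤ 50%; employment 43 ≥ 12 mo; reserves 16.6 ≥ 9 mo → qualifies.

Option C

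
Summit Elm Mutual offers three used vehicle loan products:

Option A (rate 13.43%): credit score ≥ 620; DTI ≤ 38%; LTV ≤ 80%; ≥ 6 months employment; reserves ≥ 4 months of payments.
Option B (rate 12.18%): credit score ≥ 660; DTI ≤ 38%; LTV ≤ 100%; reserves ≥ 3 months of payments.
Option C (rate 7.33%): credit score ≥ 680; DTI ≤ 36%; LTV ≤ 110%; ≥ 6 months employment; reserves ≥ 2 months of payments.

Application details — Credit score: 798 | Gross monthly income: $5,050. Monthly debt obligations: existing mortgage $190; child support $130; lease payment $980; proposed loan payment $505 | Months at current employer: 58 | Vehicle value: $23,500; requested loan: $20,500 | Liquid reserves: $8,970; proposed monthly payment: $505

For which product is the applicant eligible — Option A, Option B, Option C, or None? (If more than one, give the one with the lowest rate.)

Option C

Total debts = (190 + 130 + 980 + 505) = 1,805; DTI = 1,805/5,050 = 35.7%.
LTV = 20,500/23,500 = 87.2%.
Reserves = 8,970/505 = 17.8 months.
Option A: score 798 ≥ 620; DTI 35.7% ≤ 38%; LTV 87.2% > 80%; employment 58 ≥ 6 mo; reserves 17.8 ≥ 4 mo → does not qualify.
Option B: score 798 ≥ 660; DTI 35.7% ≤ 38%; LTV 87.2% ≤ 100%; reserves 17.8 ≥ 3 mo → qualifies.
Option C: score 798 ≥ 680; DTI 35.7% ≤ 36%; LTV 87.2% ≤ 110%; employment 58 ≥ 6 mo; reserves 17.8 ≥ 2 mo → qualifies.
Qualifying: Option B, Option C. Lowest rate is 7.33% → Option C.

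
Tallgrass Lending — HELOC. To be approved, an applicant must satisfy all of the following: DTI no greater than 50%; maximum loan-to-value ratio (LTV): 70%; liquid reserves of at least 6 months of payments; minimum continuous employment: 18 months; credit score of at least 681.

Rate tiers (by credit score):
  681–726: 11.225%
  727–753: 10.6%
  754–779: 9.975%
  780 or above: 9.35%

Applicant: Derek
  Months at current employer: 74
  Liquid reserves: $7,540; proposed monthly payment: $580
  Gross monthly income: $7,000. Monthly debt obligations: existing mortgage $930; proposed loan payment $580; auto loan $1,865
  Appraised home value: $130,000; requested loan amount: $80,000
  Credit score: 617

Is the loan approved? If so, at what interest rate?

Denied

Credit score 617 < 681 (below minimum)
Reserves = 7,540/580 = 13.0 months ≥ 6
Employment 74 ≥ 18 months
Total monthly debts = (930 + 580 + 1,865) = 3,375. DTI = 3,375/7,000 = 48.2% ≤ 50%
LTV = 80,000/130,000 = 61.5% ≤ 70%
Not all requirements met → denied.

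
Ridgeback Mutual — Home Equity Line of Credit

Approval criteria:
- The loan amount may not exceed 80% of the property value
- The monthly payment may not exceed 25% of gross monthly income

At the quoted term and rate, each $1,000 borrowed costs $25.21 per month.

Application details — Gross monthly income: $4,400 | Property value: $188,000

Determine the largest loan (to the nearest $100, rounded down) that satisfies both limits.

Payment cap: 25% × $4,400 = $1,100/month.
At $25.21 per $1,000, that supports 1,100/25.21 × 1,000 ≈ $43,633 → $43,600.
LTV cap: 80% × $188,000 = $150,400 → $150,400.
Binding constraint: payment-to-income.

$43,600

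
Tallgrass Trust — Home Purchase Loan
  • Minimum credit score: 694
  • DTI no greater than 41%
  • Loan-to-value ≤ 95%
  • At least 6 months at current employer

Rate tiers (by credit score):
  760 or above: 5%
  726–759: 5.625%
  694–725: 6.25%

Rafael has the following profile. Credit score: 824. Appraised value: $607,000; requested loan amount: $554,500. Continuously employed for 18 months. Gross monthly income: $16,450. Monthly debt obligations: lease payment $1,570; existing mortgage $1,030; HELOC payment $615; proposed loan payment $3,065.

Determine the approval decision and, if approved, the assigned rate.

Credit score 824 ≥ 694 (meets minimum)
Total monthly debts = (1,570 + 1,030 + 615 + 3,065) = 6,280. DTI = 6,280/16,450 = 38.2% ≤ 41%
Employment 18 ≥ 6 months
LTV = 554,500/607,000 = 91.4% ≤ 95%
All requirements met. Score 824 falls in the 760 or above tier → 5%.

Approved at 5%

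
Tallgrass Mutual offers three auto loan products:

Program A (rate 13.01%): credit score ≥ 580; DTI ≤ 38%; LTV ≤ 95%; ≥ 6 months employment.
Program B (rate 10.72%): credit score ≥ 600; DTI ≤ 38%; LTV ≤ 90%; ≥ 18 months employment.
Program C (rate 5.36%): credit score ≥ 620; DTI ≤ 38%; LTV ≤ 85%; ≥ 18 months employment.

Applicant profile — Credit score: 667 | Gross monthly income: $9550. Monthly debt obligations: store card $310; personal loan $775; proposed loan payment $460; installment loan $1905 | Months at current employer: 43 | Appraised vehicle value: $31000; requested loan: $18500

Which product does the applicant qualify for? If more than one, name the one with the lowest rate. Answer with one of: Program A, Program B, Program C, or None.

Total debts = (310 + 775 + 460 + 1,905) = 3,450; DTI = 3,450/9,550 = 36.1%.
LTV = 18,500/31,000 = 59.7%.
Program A: score 667 ≥ 580; DTI 36.1% ≤ 38%; LTV 59.7% ≤ 95%; employment 43 ≥ 6 mo → qualifies.
Program B: score 667 ≥ 600; DTI 36.1% ≤ 38%; LTV 59.7% ≤ 90%; employment 43 ≥ 18 mo → qualifies.
Program C: score 667 ≥ 620; DTI 36.1% ≤ 38%; LTV 59.7% ≤ 85%; employment 43 ≥ 18 mo → qualifies.
Qualifying: Program A, Program B, Program C. Lowest rate is 5.36% → Program C.

Program C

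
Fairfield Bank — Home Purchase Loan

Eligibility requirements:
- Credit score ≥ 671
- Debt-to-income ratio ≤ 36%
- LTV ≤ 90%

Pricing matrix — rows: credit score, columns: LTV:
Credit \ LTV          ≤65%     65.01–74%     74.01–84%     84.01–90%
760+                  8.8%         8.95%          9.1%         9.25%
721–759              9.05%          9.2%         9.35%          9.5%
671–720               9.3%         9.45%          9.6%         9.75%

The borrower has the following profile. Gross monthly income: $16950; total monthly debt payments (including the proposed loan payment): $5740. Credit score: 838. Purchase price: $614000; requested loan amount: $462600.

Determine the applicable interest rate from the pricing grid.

9.1%

Credit score 838 ≥ 671; DTI = 5,740/16,950 = 33.9% ≤ 36%
LTV: 462,600 ÷ 614,000 = 75.3%, within 90% cap
Score 838 is in the 760+ band; LTV 75.3% is in the 74.01–84% band → 9.1%.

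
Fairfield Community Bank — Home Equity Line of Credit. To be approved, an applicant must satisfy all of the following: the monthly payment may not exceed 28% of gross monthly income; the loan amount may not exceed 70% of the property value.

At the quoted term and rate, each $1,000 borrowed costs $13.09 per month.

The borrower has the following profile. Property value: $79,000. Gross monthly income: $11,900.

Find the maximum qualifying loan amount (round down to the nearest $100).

$55,300

Payment cap: 28% × $11,900 = $3,332/month.
At $13.09 per $1,000, that supports 3,332/13.09 × 1,000 ≈ $254,545 → $254,500.
LTV cap: 70% × $79,000 = $55,300 → $55,300.
Binding constraint: loan-to-value.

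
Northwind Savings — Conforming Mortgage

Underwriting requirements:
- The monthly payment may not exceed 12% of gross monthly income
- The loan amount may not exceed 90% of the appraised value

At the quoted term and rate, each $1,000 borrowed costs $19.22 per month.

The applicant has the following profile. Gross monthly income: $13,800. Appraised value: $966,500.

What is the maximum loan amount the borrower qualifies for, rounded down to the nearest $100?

$86,100

Payment cap: 12% × $13,800 = $1,656/month.
At $19.22 per $1,000, that supports 1,656/19.22 × 1,000 ≈ $86,160 → $86,100.
LTV cap: 90% × $966,500 = $869,850 → $869,800.
Binding constraint: payment-to-income.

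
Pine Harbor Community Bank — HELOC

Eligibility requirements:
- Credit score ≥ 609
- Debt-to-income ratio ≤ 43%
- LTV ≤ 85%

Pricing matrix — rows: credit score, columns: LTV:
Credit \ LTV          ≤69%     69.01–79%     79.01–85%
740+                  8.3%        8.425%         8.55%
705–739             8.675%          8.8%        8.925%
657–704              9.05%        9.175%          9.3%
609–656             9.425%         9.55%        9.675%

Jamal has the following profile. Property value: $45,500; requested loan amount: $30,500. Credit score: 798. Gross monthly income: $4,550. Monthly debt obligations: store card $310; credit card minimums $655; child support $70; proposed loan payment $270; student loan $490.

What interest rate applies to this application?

Credit score 798 ≥ 609; Total monthly debts = (310 + 655 + 70 + 270 + 490) = 1,795. Debt-to-income = 1,795/4,550 = 39.5% — meets 43% limit
Loan-to-value = 30,500/45,500 = 67% — pass (85% max)
Credit 798 → row 740+; LTV 67% → column ≤69%. Grid cell → 8.3%.

8.3%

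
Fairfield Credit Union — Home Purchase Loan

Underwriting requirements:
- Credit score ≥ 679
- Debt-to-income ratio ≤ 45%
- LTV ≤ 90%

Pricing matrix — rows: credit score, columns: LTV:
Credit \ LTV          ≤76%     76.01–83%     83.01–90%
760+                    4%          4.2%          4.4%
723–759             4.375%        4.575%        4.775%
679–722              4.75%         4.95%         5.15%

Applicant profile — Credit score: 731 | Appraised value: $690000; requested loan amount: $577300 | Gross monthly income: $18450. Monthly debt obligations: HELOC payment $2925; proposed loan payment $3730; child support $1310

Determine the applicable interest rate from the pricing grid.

Credit score 731 ≥ 679; Total monthly debts = (2,925 + 3,730 + 1,310) = 7,965. DTI = 7,965/18,450 = 43.2% ≤ 45%
LTV: 577,300 ÷ 690,000 = 83.7%, within 90% cap
Credit 731 → row 723–759; LTV 83.7% → column 83.01–90%. Grid cell → 4.775%.

4.775%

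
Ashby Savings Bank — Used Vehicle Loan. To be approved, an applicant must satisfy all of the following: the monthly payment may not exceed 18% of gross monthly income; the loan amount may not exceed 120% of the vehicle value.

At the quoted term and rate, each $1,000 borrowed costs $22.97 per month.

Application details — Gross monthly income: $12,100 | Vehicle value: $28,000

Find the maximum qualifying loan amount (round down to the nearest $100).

$33,600

Payment cap: 18% × $12,100 = $2,178/month.
At $22.97 per $1,000, that supports 2,178/22.97 × 1,000 ≈ $94,819 → $94,800.
LTV cap: 120% × $28,000 = $33,600 → $33,600.
Binding constraint: loan-to-value.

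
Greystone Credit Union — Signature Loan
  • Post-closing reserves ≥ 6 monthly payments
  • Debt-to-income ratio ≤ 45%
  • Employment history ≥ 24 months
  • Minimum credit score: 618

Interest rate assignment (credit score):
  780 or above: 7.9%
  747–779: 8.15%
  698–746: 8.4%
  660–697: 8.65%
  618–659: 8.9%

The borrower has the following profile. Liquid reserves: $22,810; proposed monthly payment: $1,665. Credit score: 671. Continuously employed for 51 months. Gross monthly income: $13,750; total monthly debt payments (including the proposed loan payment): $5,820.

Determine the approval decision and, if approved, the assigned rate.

Approved at 8.65%

Credit score 671 ≥ 618 (meets minimum)
Debt-to-income = 5,820/13,750 = 42.3% — meets 45% limit
Employment 51 ≥ 24 months
Liquid reserves cover 22,810/1,665 = 13.7 months — ≥ 6 required
All requirements met. Score 671 falls in the 660–697 tier → 8.65%.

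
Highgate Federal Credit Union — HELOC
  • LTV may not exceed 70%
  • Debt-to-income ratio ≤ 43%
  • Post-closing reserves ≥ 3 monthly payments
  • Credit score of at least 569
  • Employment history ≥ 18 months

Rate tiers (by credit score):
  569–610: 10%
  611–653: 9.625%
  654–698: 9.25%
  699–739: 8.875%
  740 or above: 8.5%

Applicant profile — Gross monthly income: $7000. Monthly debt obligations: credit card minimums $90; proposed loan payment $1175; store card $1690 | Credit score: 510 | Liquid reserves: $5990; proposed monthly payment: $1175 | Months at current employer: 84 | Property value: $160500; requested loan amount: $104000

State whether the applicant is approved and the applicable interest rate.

Denied

Credit score 510 < 569 (below minimum)
Reserves: 5,990 ÷ 1,175 = 5.1 months (meets 3-month minimum)
Total monthly debts = (90 + 1,175 + 1,690) = 2,955. Debt-to-income = 2,955/7,000 = 42.2% — meets 43% limit
Employment 84 ≥ 18 months
Loan-to-value = 104,000/160,500 = 64.8% — pass (70% max)
Not all requirements met → denied.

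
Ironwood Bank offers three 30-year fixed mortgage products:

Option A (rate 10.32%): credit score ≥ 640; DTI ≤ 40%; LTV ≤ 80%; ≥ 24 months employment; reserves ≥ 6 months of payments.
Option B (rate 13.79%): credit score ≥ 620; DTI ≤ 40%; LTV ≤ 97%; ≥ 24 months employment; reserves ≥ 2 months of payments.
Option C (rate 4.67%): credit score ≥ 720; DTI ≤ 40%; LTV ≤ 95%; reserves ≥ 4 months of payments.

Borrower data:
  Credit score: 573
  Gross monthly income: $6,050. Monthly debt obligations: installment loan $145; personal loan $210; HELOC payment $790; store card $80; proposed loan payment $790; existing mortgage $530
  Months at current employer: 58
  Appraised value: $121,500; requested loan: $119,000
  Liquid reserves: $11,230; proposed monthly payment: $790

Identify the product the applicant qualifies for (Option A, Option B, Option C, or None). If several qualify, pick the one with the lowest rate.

None

Total debts = (145 + 210 + 790 + 80 + 790 + 530) = 2,545; DTI = 2,545/6,050 = 42.1%.
LTV = 119,000/121,500 = 97.9%.
Reserves = 11,230/790 = 14.2 months.
Option A: score 573 < 640; DTI 42.1% > 40%; LTV 97.9% > 80%; employment 58 ≥ 24 mo; reserves 14.2 ≥ 6 mo → does not qualify.
Option B: score 573 < 620; DTI 42.1% > 40%; LTV 97.9% > 97%; employment 58 ≥ 24 mo; reserves 14.2 ≥ 2 mo → does not qualify.
Option C: score 573 < 720; DTI 42.1% > 40%; LTV 97.9% > 95%; reserves 14.2 ≥ 4 mo → does not qualify.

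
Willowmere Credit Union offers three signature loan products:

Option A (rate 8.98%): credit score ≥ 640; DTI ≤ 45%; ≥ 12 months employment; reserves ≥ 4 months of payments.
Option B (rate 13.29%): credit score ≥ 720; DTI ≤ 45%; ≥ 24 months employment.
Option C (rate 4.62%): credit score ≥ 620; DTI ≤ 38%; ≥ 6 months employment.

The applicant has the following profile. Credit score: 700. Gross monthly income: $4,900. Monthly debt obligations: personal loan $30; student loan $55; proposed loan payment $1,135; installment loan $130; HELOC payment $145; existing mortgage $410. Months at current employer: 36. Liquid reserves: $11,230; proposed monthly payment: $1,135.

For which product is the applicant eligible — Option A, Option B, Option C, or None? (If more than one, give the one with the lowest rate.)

Option A

Total debts = (30 + 55 + 1,135 + 130 + 145 + 410) = 1,905; DTI = 1,905/4,900 = 38.9%.
Reserves = 11,230/1,135 = 9.9 months.
Option A: score 700 ≥ 640; DTI 38.9% ≤ 45%; employment 36 ≥ 12 mo; reserves 9.9 ≥ 4 mo → qualifies.
Option B: score 700 < 720; DTI 38.9% ≤ 45%; employment 36 ≥ 24 mo → does not qualify.
Option C: score 700 ≥ 620; DTI 38.9% > 38%; employment 36 ≥ 6 mo → does not qualify.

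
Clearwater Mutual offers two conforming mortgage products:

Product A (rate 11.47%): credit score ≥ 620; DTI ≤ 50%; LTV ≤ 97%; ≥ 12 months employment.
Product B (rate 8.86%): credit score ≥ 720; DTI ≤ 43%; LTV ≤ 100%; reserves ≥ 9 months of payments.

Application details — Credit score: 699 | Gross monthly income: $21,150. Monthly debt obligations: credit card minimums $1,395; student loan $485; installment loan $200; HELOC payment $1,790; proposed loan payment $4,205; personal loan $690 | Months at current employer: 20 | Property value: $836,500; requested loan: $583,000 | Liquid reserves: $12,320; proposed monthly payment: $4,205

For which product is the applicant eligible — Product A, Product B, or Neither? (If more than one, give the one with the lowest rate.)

Product A

Total debts = (1,395 + 485 + 200 + 1,790 + 4,205 + 690) = 8,765; DTI = 8,765/21,150 = 41.4%.
LTV = 583,000/836,500 = 69.7%.
Reserves = 12,320/4,205 = 2.9 months.
Product A: score 699 ≥ 620; DTI 41.4% ≤ 50%; LTV 69.7% ≤ 97%; employment 20 ≥ 12 mo → qualifies.
Product B: score 699 < 720; DTI 41.4% ≤ 43%; LTV 69.7% ≤ 100%; reserves 2.9 < 9 mo → does not qualify.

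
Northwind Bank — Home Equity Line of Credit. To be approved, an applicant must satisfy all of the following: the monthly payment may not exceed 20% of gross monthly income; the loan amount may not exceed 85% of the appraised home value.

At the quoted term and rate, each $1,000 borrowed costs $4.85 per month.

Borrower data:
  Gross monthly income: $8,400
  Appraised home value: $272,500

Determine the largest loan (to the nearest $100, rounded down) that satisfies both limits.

Payment cap: 20% × $8,400 = $1,680/month.
At $4.85 per $1,000, that supports 1,680/4.85 × 1,000 ≈ $346,391 → $346,300.
LTV cap: 85% × $272,500 = $231,625 → $231,600.
Binding constraint: loan-to-value.

$231,600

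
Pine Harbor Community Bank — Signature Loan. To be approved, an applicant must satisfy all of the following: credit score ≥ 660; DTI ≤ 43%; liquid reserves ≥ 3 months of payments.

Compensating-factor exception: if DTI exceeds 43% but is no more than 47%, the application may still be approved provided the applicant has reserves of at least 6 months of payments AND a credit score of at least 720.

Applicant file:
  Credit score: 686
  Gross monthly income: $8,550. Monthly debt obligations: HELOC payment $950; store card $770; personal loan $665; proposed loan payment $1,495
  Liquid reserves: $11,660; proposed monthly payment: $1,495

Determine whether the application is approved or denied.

Credit score 686 ≥ 660 (meets base)
Total debts = (950 + 770 + 665 + 1,495) = 3,880. DTI: 3,880 ÷ 8,550 = 45.4%, over the 43% base limit.
Liquid reserves cover 11,660/1,495 = 7.8 months — ≥ 3 required
45.4% falls in the override range (43%–47%), so the compensating-factor test applies.
Override check — reserves: 7.8 mo (ok); score: 686 (below 720).
Compensating-factor requirement not fully met.

Denied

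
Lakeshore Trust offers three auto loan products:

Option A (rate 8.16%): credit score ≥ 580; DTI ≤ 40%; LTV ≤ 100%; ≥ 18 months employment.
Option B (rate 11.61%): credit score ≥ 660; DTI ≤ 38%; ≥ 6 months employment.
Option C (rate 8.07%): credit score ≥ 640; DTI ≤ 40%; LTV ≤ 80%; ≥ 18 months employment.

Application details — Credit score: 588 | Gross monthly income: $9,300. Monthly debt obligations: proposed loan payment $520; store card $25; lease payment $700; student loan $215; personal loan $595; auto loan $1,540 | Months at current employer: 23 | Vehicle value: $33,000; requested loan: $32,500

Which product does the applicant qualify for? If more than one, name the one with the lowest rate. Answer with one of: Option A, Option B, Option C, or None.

Total debts = (520 + 25 + 700 + 215 + 595 + 1,540) = 3,595; DTI = 3,595/9,300 = 38.7%.
LTV = 32,500/33,000 = 98.5%.
Option A: score 588 ≥ 580; DTI 38.7% ≤ 40%; LTV 98.5% ≤ 100%; employment 23 ≥ 18 mo → qualifies.
Option B: score 588 < 660; DTI 38.7% > 38%; employment 23 ≥ 6 mo → does not qualify.
Option C: score 588 < 640; DTI 38.7% ≤ 40%; LTV 98.5% > 80%; employment 23 ≥ 18 mo → does not qualify.

Option A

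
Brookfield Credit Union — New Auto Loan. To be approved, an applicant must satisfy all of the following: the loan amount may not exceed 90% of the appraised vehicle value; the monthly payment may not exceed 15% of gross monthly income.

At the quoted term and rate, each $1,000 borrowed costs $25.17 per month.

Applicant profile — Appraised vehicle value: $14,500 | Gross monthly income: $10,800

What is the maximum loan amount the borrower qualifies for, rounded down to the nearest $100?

$13,000

Payment cap: 15% × $10,800 = $1,620/month.
At $25.17 per $1,000, that supports 1,620/25.17 × 1,000 ≈ $64,362 → $64,300.
LTV cap: 90% × $14,500 = $13,050 → $13,000.
Binding constraint: loan-to-value.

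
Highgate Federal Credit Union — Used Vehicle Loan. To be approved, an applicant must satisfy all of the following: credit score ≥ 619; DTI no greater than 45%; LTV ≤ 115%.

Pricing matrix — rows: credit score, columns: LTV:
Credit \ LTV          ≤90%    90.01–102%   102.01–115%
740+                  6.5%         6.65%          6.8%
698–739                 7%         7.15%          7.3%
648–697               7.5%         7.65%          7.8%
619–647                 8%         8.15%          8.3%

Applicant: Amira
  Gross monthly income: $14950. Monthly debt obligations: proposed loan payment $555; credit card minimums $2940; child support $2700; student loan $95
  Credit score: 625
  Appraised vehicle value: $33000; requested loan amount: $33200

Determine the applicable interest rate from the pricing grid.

8.15%

Credit score 625 ≥ 619; Total monthly debts = (555 + 2,940 + 2,700 + 95) = 6,290. DTI: 6,290 ÷ 14,950 = 42.1%, within the 45% cap
LTV: 33,200 ÷ 33,000 = 100.6%, within 115% cap
Row: 625 falls in 619–647. Column: 100.6% falls in 90.01–102%. Rate = 8.15%.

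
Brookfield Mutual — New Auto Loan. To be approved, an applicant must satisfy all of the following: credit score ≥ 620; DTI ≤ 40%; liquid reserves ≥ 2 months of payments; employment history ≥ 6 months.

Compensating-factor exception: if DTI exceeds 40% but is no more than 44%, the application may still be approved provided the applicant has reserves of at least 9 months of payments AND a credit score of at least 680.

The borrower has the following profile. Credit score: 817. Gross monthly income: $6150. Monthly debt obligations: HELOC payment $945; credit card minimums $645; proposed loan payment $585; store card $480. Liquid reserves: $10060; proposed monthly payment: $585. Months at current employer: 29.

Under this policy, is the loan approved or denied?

Approved

Credit score 817 ≥ 620 (meets base)
Total debts = (945 + 645 + 585 + 480) = 2,655. DTI = 2,655/6,150 = 43.2% > 40% — standard DTI limit exceeded.
Reserves: 10,060 ÷ 585 = 17.2 months (meets 2-month minimum)
Employment 29 ≥ 6 months
DTI 43.2% is within the 40%–44% exception band; checking compensating factors.
Reserves 17.2 ≥ 9 months; credit score 817 ≥ 680.
Both override conditions satisfied; DTI exception granted.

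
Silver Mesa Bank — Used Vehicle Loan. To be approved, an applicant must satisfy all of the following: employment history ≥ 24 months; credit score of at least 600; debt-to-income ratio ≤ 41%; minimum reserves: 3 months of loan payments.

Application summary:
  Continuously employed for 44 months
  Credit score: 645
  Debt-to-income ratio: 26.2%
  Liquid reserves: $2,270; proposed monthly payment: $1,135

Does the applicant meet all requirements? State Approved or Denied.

Denied

Employment 44 ≥ 24 months
Credit score 645 ≥ 600 (meets)
Debt-to-income 26.2% vs 41% cap — pass
Liquid reserves cover 2,270/1,135 = 2.0 months — < 3 required
Fails on reserves.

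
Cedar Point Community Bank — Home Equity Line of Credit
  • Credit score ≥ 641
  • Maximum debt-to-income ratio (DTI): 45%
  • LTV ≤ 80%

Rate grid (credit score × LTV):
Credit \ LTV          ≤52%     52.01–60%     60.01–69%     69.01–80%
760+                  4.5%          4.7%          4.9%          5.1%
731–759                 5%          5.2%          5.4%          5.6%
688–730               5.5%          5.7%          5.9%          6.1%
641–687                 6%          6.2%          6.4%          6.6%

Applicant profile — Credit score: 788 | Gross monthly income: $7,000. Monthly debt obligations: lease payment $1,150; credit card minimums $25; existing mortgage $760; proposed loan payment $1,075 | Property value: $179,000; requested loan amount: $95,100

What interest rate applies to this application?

4.7%

Credit score 788 ≥ 641; Total monthly debts = (1,150 + 25 + 760 + 1,075) = 3,010. DTI: 3,010 ÷ 7,000 = 43%, within the 45% cap
LTV: 95,100 ÷ 179,000 = 53.1%, within 80% cap
Score 788 is in the 760+ band; LTV 53.1% is in the 52.01–60% band → 4.7%.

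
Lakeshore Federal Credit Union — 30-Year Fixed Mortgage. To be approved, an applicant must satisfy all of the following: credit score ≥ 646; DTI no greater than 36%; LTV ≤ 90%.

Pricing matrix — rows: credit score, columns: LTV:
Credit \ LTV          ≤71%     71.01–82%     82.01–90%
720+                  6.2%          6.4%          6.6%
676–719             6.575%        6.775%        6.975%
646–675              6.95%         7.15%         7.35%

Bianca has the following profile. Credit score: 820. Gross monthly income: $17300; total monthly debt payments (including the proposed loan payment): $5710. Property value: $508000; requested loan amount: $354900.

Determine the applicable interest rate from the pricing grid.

6.2%

Credit score 820 ≥ 646; DTI: 5,710 ÷ 17,300 = 33%, within the 36% cap
Loan-to-value = 354,900/508,000 = 69.9% — pass (90% max)
Credit 820 → row 720+; LTV 69.9% → column ≤71%. Grid cell → 6.2%.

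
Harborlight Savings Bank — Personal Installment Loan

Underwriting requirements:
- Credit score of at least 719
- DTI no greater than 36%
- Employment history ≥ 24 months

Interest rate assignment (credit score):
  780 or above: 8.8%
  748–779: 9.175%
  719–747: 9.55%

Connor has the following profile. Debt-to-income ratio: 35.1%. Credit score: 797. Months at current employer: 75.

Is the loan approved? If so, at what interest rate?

Approved at 8.8%

Credit score 797 ≥ 719 (meets minimum)
Employment 75 ≥ 24 months
Debt-to-income 35.1% vs 36% cap — pass
All requirements met. Score 797 falls in the 780 or above tier → 8.8%.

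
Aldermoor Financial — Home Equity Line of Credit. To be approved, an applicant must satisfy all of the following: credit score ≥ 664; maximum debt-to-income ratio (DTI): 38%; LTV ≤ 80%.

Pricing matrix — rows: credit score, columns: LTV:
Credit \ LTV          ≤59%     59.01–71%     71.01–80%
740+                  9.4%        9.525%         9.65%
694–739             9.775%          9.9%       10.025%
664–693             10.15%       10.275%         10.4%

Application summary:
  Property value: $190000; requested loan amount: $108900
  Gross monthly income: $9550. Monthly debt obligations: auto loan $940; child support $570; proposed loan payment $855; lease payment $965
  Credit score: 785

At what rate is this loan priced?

Credit score 785 ≥ 664; Total monthly debts = (940 + 570 + 855 + 965) = 3,330. DTI: 3,330 ÷ 9,550 = 34.9%, within the 38% cap
Loan-to-value = 108,900/190,000 = 57.3% — pass (80% max)
Row: 785 falls in 740+. Column: 57.3% falls in ≤59%. Rate = 9.4%.

9.4%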